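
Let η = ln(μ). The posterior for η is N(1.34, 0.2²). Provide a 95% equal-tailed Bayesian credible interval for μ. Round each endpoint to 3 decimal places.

[2.581, 5.652]

On the log scale the 95% interval is 1.34 ± 1.960 × 0.2 = [0.9480, 1.7320].
Exponentiate: [e^0.9480, e^1.7320] = [2.581, 5.652].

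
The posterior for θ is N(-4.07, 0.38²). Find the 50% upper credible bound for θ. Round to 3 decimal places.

-4.070

Need U with P(θ ≤ U) = 0.50: U = -4.07 + z_{0.5}·0.38.
z = 0.000; U = -4.07 + 0.000 × 0.38 = -4.070.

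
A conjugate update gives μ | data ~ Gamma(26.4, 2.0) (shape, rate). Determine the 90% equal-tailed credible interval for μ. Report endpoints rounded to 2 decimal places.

Posterior: Gamma(shape 26.4, rate 2.0).
Equal-tailed 90% interval: Gamma(26.4, 2.0) quantiles at 0.05 and 0.95.
Posterior mean ≈ 13.20, SD ≈ 2.57; a Normal approximation gives roughly [8.97, 17.43].
Exact: lower = 9.28; upper = 17.69.

[9.28, 17.69]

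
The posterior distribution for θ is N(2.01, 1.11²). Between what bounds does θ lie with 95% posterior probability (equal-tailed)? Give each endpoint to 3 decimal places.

The posterior is symmetric, so the 95% equal-tailed interval is θ = 2.01 ± z·1.11 with z = 1.960.
Half-width: 1.960 × 1.11 = 2.176.
2.01 − 2.176 = -0.166; 2.01 + 2.176 = 4.186.

[-0.166, 4.186]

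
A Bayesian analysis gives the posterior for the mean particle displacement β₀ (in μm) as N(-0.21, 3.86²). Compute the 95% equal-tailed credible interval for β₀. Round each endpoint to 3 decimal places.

The posterior is symmetric, so the 95% equal-tailed interval is β₀ = -0.21 ± z·3.86 with z = 1.960.
Half-width: 1.960 × 3.86 = 7.565.
-0.21 − 7.565 = -7.775; -0.21 + 7.565 = 7.355.

[-7.775, 7.355]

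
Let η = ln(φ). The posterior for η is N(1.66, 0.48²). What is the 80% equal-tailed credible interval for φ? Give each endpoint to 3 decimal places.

[2.843, 9.729]

On the log scale the 80% interval is 1.66 ± 1.282 × 0.48 = [1.0449, 2.2751].
Exponentiate: [e^1.0449, e^2.2751] = [2.843, 9.729].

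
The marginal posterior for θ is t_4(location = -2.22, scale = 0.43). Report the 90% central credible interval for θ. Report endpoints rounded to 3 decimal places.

The t_4 distribution is symmetric; the 90% interval is -2.22 ± t·0.43 with t_{0.95,4} = 2.132.
Half-width: 2.132 × 0.43 = 0.917.
-2.22 − 0.917 = -3.137; -2.22 + 0.917 = -1.303.

[-3.137, -1.303]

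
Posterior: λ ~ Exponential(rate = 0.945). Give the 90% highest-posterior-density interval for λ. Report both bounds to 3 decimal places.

The exponential density is strictly decreasing on [0, ∞), so the HPD interval is anchored at 0: [0, q] with P(λ ≤ q) = 0.90.
q = −ln(1 − 0.90) / 0.945 = 2.3026 / 0.945 = 2.437.

[0.000, 2.437]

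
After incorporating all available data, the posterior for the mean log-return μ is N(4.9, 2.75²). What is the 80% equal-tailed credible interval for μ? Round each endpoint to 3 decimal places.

The posterior is symmetric, so the 80% equal-tailed interval is μ = 4.9 ± z·2.75 with z = 1.282.
Half-width: 1.282 × 2.75 = 3.524.
4.9 − 3.524 = 1.376; 4.9 + 3.524 = 8.424.

[1.376, 8.424]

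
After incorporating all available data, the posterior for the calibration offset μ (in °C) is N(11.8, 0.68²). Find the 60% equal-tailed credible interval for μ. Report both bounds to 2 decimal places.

[11.23, 12.37]

The posterior is symmetric, so the 60% equal-tailed interval is μ = 11.8 ± z·0.68 with z = 0.842.
Half-width: 0.842 × 0.68 = 0.57.
11.8 − 0.57 = 11.23; 11.8 + 0.57 = 12.37.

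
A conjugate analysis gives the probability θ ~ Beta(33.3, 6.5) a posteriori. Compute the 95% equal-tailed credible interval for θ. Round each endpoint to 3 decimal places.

[0.709, 0.933]

Posterior: Beta(33.3, 6.5).
Equal-tailed 95% interval: the 0.025 and 0.975 quantiles of Beta(33.3, 6.5).
Posterior mean ≈ 0.837, SD ≈ 0.058; a Normal approximation gives roughly [0.723, 0.950].
Exact: F⁻¹(0.025) = 0.709; F⁻¹(0.975) = 0.933.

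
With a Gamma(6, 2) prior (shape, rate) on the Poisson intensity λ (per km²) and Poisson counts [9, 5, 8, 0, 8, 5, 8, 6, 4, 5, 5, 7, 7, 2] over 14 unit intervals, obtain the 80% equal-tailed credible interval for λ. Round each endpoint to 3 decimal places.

Posterior: Gamma(6+79, 2+14) = Gamma(85, 16) (shape, rate).
Equal-tailed 80% interval: Gamma(85, 16) quantiles at 0.1 and 0.9.
Posterior mean ≈ 5.312, SD ≈ 0.576; a Normal approximation gives roughly [4.574, 6.051].
Exact: lower = 4.589; upper = 6.063.

[4.589, 6.063]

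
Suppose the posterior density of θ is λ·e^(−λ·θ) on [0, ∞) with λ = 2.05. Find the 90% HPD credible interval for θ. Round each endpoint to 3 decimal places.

The exponential density is strictly decreasing on [0, ∞), so the HPD interval is anchored at 0: [0, q] with P(θ ≤ q) = 0.90.
q = −ln(1 − 0.90) / 2.05 = 2.3026 / 2.05 = 1.123.

[0.000, 1.123]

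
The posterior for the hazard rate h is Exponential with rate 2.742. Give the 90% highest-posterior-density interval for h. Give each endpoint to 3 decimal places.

The exponential density is strictly decreasing on [0, ∞), so the HPD interval is anchored at 0: [0, q] with P(h ≤ q) = 0.90.
q = −ln(1 − 0.90) / 2.742 = 2.3026 / 2.742 = 0.840.

[0.000, 0.840]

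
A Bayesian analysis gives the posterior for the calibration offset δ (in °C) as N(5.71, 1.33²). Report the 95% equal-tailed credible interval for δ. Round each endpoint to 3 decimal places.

The posterior is symmetric, so the 95% equal-tailed interval is δ = 5.71 ± z·1.33 with z = 1.960.
Half-width: 1.960 × 1.33 = 2.607.
5.71 − 2.607 = 3.103; 5.71 + 2.607 = 8.317.

[3.103, 8.317]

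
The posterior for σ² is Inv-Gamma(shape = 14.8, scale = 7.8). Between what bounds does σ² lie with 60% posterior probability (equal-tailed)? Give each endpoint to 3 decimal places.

[0.436, 0.678]

Inverse-Gamma(14.8, 7.8) quantiles: F⁻¹(0.2) and F⁻¹(0.8).
Equivalently, 1/σ² ~ Gamma(14.8, rate = 7.8); invert its 0.8 and 0.2 quantiles.
Posterior mean ≈ 0.565, SD ≈ 0.158; a Normal approximation gives roughly [0.432, 0.698].
Exact: lower = 0.436; upper = 0.678.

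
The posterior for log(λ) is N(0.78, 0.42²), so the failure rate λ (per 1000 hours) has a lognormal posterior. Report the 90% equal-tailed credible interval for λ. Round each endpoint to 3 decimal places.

On the log scale the 90% interval is 0.78 ± 1.645 × 0.42 = [0.0892, 1.4708].
Exponentiate: [e^0.0892, e^1.4708] = [1.093, 4.353].

[1.093, 4.353]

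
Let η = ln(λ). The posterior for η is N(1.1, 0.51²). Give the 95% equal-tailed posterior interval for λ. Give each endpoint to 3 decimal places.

[1.106, 8.163]

On the log scale the 95% interval is 1.1 ± 1.960 × 0.51 = [0.1004, 2.0996].
Exponentiate: [e^0.1004, e^2.0996] = [1.106, 8.163].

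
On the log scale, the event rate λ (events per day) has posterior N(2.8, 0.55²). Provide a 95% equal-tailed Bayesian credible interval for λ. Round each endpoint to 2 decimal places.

On the log scale the 95% interval is 2.8 ± 1.960 × 0.55 = [1.7220, 3.8780].
Exponentiate: [e^1.7220, e^3.8780] = [5.60, 48.33].

[5.60, 48.33]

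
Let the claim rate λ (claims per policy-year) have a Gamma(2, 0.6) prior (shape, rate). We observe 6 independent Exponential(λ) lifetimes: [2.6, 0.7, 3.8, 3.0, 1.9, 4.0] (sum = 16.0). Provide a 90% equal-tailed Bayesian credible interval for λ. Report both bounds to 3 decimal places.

Posterior: Gamma(2+6, 0.6+16.0) = Gamma(8, 16.6) (shape, rate).
Equal-tailed 90% interval: Gamma(8, 16.6) quantiles at 0.05 and 0.95.
Posterior mean ≈ 0.482, SD ≈ 0.170; a Normal approximation gives roughly [0.202, 0.762].
Exact: lower = 0.240; upper = 0.792.

[0.240, 0.792]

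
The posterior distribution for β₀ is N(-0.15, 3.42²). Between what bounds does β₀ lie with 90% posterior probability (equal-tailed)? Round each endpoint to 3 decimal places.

The posterior is symmetric, so the 90% equal-tailed interval is β₀ = -0.15 ± z·3.42 with z = 1.645.
Half-width: 1.645 × 3.42 = 5.625.
-0.15 − 5.625 = -5.775; -0.15 + 5.625 = 5.475.

[-5.775, 5.475]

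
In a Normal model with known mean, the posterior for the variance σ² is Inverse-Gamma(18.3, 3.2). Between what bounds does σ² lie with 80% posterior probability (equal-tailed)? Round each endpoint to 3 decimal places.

[0.134, 0.245]

Inverse-Gamma(18.3, 3.2) quantiles: F⁻¹(0.1) and F⁻¹(0.9).
Equivalently, 1/σ² ~ Gamma(18.3, rate = 3.2); invert its 0.9 and 0.1 quantiles.
Posterior mean ≈ 0.185, SD ≈ 0.046; a Normal approximation gives roughly [0.126, 0.244].
Exact: lower = 0.134; upper = 0.245.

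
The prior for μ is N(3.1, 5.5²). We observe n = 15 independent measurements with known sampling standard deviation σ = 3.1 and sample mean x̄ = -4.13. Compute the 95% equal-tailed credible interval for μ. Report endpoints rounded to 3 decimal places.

Posterior precision = 1/5.5² + 15/3.1² = 0.0331 + 1.5609 = 1.5939, so posterior SD = 0.7921.
Posterior mean = (3.1/5.5² + 15·-4.13/3.1²) / 1.5939 = -3.9801.
Interval: -3.9801 ± 1.960 × 0.7921 → [-5.532, -2.428].

[-5.532, -2.428]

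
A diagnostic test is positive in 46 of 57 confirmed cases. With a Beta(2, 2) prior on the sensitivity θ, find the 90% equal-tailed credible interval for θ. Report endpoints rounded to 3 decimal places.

[0.696, 0.867]

Posterior: Beta(2+46, 2+11) = Beta(48, 13).
Equal-tailed 90% interval: the 0.05 and 0.95 quantiles of Beta(48, 13).
Posterior mean ≈ 0.787, SD ≈ 0.052; a Normal approximation gives roughly [0.701, 0.872].
Exact: F⁻¹(0.05) = 0.696; F⁻¹(0.95) = 0.867.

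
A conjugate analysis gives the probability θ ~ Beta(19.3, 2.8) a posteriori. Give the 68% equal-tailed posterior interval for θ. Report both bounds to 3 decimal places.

Posterior: Beta(19.3, 2.8).
Equal-tailed 68% interval: the 0.16 and 0.84 quantiles of Beta(19.3, 2.8).
Posterior mean ≈ 0.873, SD ≈ 0.069; a Normal approximation gives roughly [0.804, 0.942].
Exact: F⁻¹(0.16) = 0.805; F⁻¹(0.84) = 0.941.

[0.805, 0.941]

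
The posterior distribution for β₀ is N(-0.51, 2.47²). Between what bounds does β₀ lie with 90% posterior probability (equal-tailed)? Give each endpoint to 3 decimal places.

The posterior is symmetric, so the 90% equal-tailed interval is β₀ = -0.51 ± z·2.47 with z = 1.645.
Half-width: 1.645 × 2.47 = 4.063.
-0.51 − 4.063 = -4.573; -0.51 + 4.063 = 3.553.

[-4.573, 3.553]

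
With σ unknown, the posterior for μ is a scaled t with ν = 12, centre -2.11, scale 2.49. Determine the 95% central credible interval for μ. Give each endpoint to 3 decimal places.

[-7.535, 3.315]

The t_12 distribution is symmetric; the 95% interval is -2.11 ± t·2.49 with t_{0.975,12} = 2.179.
Half-width: 2.179 × 2.49 = 5.425.
-2.11 − 5.425 = -7.535; -2.11 + 5.425 = 3.315.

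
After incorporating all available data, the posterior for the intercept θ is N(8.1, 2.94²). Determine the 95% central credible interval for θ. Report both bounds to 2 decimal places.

[2.34, 13.86]

The posterior is symmetric, so the 95% equal-tailed interval is θ = 8.1 ± z·2.94 with z = 1.960.
Half-width: 1.960 × 2.94 = 5.76.
8.1 − 5.76 = 2.34; 8.1 + 5.76 = 13.86.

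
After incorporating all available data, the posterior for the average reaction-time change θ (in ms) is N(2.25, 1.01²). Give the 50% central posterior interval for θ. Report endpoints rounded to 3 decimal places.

[1.569, 2.931]

The posterior is symmetric, so the 50% equal-tailed interval is θ = 2.25 ± z·1.01 with z = 0.674.
Half-width: 0.674 × 1.01 = 0.681.
2.25 − 0.681 = 1.569; 2.25 + 0.681 = 2.931.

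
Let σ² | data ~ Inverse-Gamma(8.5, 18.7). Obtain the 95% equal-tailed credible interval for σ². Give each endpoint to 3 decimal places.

[1.239, 4.944]

Inverse-Gamma(8.5, 18.7) quantiles: F⁻¹(0.025) and F⁻¹(0.975).
Equivalently, 1/σ² ~ Gamma(8.5, rate = 18.7); invert its 0.975 and 0.025 quantiles.
Posterior mean ≈ 2.493, SD ≈ 0.978; a Normal approximation gives roughly [0.577, 4.410].
Exact: lower = 1.239; upper = 4.944.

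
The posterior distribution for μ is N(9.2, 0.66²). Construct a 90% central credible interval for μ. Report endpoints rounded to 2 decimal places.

[8.11, 10.29]

The posterior is symmetric, so the 90% equal-tailed interval is μ = 9.2 ± z·0.66 with z = 1.645.
Half-width: 1.645 × 0.66 = 1.09.
9.2 − 1.09 = 8.11; 9.2 + 1.09 = 10.29.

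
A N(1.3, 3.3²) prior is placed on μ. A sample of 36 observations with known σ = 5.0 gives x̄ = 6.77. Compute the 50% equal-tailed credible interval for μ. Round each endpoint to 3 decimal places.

[5.897, 6.987]

Posterior precision = 1/3.3² + 36/5.0² = 0.0918 + 1.4400 = 1.5318, so posterior SD = 0.8080.
Posterior mean = (1.3/3.3² + 36·6.77/5.0²) / 1.5318 = 6.4421.
Interval: 6.4421 ± 0.674 × 0.8080 → [5.897, 6.987].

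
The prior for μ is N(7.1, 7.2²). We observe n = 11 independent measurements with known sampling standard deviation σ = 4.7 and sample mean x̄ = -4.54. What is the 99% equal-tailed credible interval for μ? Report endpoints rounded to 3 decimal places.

[-7.687, -0.524]

Posterior precision = 1/7.2² + 11/4.7² = 0.0193 + 0.4980 = 0.5173, so posterior SD = 1.3904.
Posterior mean = (7.1/7.2² + 11·-4.54/4.7²) / 0.5173 = -4.1059.
Interval: -4.1059 ± 2.576 × 1.3904 → [-7.687, -0.524].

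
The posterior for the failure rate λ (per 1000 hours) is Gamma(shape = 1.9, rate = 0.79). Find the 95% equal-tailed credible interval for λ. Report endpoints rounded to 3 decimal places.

[0.268, 6.832]

Posterior: Gamma(shape 1.9, rate 0.79).
Equal-tailed 95% interval: Gamma(1.9, 0.79) quantiles at 0.025 and 0.975.
Posterior mean ≈ 2.405, SD ≈ 1.745; a Normal approximation gives roughly [-1.015, 5.825].
Exact: lower = 0.268; upper = 6.832.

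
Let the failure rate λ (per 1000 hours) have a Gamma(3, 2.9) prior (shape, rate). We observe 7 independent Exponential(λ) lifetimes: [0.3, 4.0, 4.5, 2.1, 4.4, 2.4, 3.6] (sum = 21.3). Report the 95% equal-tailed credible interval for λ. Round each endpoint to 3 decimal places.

[0.198, 0.706]

Posterior: Gamma(3+7, 2.9+21.3) = Gamma(10, 24.2) (shape, rate).
Equal-tailed 95% interval: Gamma(10, 24.2) quantiles at 0.025 and 0.975.
Posterior mean ≈ 0.413, SD ≈ 0.131; a Normal approximation gives roughly [0.157, 0.669].
Exact: lower = 0.198; upper = 0.706.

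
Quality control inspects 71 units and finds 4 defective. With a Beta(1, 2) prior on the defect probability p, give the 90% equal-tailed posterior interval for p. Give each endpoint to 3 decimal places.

[0.027, 0.121]

Posterior: Beta(1+4, 2+67) = Beta(5, 69).
Equal-tailed 90% interval: the 0.05 and 0.95 quantiles of Beta(5, 69).
Posterior mean ≈ 0.068, SD ≈ 0.029; a Normal approximation gives roughly [0.020, 0.115].
Exact: F⁻¹(0.05) = 0.027; F⁻¹(0.95) = 0.121.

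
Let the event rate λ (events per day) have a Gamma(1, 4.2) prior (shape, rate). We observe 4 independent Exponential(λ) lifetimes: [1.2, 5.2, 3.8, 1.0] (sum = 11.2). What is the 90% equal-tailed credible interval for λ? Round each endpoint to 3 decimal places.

[0.128, 0.594]

Posterior: Gamma(1+4, 4.2+11.2) = Gamma(5, 15.4) (shape, rate).
Equal-tailed 90% interval: Gamma(5, 15.4) quantiles at 0.05 and 0.95.
Posterior mean ≈ 0.325, SD ≈ 0.145; a Normal approximation gives roughly [0.086, 0.564].
Exact: lower = 0.128; upper = 0.594.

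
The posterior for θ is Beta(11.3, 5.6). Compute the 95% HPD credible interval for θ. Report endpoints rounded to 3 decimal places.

The posterior is unimodal and skewed, so the HPD interval has equal density at both endpoints and is the shortest 95% interval.
Solving f(0.451) = f(0.876) with F(0.876) − F(0.451) = 0.95 gives [0.451, 0.876].
For comparison, the equal-tailed interval is [0.435, 0.864]; the HPD is narrower and shifted toward the mode.

[0.451, 0.876]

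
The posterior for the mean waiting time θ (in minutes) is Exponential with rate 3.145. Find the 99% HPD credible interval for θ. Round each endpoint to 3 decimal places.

[0.000, 1.464]

The exponential density is strictly decreasing on [0, ∞), so the HPD interval is anchored at 0: [0, q] with P(θ ≤ q) = 0.99.
q = −ln(1 − 0.99) / 3.145 = 4.6052 / 3.145 = 1.464.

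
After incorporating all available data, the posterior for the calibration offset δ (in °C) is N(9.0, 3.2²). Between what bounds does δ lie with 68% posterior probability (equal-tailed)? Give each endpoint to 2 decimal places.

[5.82, 12.18]

The posterior is symmetric, so the 68% equal-tailed interval is δ = 9.0 ± z·3.2 with z = 0.994.
Half-width: 0.994 × 3.2 = 3.18.
9.0 − 3.18 = 5.82; 9.0 + 3.18 = 12.18.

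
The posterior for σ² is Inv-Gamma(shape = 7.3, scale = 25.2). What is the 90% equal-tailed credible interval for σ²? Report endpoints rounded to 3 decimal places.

Inverse-Gamma(7.3, 25.2) quantiles: F⁻¹(0.05) and F⁻¹(0.95).
Equivalently, 1/σ² ~ Gamma(7.3, rate = 25.2); invert its 0.95 and 0.05 quantiles.
Posterior mean ≈ 4.000, SD ≈ 1.737; a Normal approximation gives roughly [1.142, 6.858].
Exact: lower = 2.059; upper = 7.217.

[2.059, 7.217]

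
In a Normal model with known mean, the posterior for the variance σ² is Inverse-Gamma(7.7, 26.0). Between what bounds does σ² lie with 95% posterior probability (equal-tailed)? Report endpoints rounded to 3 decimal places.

[1.855, 7.977]

Inverse-Gamma(7.7, 26.0) quantiles: F⁻¹(0.025) and F⁻¹(0.975).
Equivalently, 1/σ² ~ Gamma(7.7, rate = 26.0); invert its 0.975 and 0.025 quantiles.
Posterior mean ≈ 3.881, SD ≈ 1.625; a Normal approximation gives roughly [0.695, 7.066].
Exact: lower = 1.855; upper = 7.977.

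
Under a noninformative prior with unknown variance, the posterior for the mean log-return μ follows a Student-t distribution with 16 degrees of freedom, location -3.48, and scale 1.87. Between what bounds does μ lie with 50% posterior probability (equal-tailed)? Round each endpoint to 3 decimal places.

[-4.771, -2.189]

The t_16 distribution is symmetric; the 50% interval is -3.48 ± t·1.87 with t_{0.75,16} = 0.690.
Half-width: 0.690 × 1.87 = 1.291.
-3.48 − 1.291 = -4.771; -3.48 + 1.291 = -2.189.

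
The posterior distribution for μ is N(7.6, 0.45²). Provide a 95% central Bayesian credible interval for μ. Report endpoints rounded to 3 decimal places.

[6.718, 8.482]

The posterior is symmetric, so the 95% equal-tailed interval is μ = 7.6 ± z·0.45 with z = 1.960.
Half-width: 1.960 × 0.45 = 0.882.
7.6 − 0.882 = 6.718; 7.6 + 0.882 = 8.482.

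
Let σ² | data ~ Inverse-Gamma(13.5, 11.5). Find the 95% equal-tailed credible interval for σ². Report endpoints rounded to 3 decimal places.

Inverse-Gamma(13.5, 11.5) quantiles: F⁻¹(0.025) and F⁻¹(0.975).
Equivalently, 1/σ² ~ Gamma(13.5, rate = 11.5); invert its 0.975 and 0.025 quantiles.
Posterior mean ≈ 0.920, SD ≈ 0.271; a Normal approximation gives roughly [0.388, 1.452].
Exact: lower = 0.532; upper = 1.578.

[0.532, 1.578]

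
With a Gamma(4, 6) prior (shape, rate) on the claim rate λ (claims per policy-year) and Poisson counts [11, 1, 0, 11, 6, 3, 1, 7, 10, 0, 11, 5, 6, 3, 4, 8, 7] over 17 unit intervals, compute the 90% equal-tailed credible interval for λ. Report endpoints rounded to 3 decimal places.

Posterior: Gamma(4+94, 6+17) = Gamma(98, 23) (shape, rate).
Equal-tailed 90% interval: Gamma(98, 23) quantiles at 0.05 and 0.95.
Posterior mean ≈ 4.261, SD ≈ 0.430; a Normal approximation gives roughly [3.553, 4.969].
Exact: lower = 3.578; upper = 4.993.

[3.578, 4.993]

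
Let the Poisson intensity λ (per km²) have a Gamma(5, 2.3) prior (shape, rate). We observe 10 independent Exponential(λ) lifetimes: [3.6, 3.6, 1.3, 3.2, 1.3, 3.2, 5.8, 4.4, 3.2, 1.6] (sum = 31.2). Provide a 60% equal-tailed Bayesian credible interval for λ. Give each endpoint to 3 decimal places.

[0.349, 0.541]

Posterior: Gamma(5+10, 2.3+31.2) = Gamma(15, 33.5) (shape, rate).
Equal-tailed 60% interval: Gamma(15, 33.5) quantiles at 0.2 and 0.8.
Posterior mean ≈ 0.448, SD ≈ 0.116; a Normal approximation gives roughly [0.350, 0.545].
Exact: lower = 0.349; upper = 0.541.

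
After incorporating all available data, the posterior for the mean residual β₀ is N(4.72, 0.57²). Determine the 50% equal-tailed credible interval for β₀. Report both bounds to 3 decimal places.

[4.336, 5.104]

The posterior is symmetric, so the 50% equal-tailed interval is β₀ = 4.72 ± z·0.57 with z = 0.674.
Half-width: 0.674 × 0.57 = 0.384.
4.72 − 0.384 = 4.336; 4.72 + 0.384 = 5.104.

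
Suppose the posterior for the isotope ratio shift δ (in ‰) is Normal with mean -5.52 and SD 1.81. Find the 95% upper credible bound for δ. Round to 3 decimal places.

Need U with P(δ ≤ U) = 0.95: U = -5.52 + z_{0.05}·1.81.
z = 1.645; U = -5.52 + 1.645 × 1.81 = -2.543.

-2.543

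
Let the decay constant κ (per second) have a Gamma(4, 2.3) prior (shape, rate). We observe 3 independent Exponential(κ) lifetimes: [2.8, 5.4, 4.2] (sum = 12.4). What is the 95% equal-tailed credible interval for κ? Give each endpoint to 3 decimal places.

[0.191, 0.888]

Posterior: Gamma(4+3, 2.3+12.4) = Gamma(7, 14.7) (shape, rate).
Equal-tailed 95% interval: Gamma(7, 14.7) quantiles at 0.025 and 0.975.
Posterior mean ≈ 0.476, SD ≈ 0.180; a Normal approximation gives roughly [0.123, 0.829].
Exact: lower = 0.191; upper = 0.888.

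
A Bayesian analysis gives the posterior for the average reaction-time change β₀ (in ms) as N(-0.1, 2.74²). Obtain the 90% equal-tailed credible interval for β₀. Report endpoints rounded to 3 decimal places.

[-4.607, 4.407]

The posterior is symmetric, so the 90% equal-tailed interval is β₀ = -0.1 ± z·2.74 with z = 1.645.
Half-width: 1.645 × 2.74 = 4.507.
-0.1 − 4.507 = -4.607; -0.1 + 4.507 = 4.407.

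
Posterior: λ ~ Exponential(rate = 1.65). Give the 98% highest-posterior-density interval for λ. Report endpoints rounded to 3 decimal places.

[0.000, 2.371]

The exponential density is strictly decreasing on [0, ∞), so the HPD interval is anchored at 0: [0, q] with P(λ ≤ q) = 0.98.
q = −ln(1 − 0.98) / 1.65 = 3.9120 / 1.65 = 2.371.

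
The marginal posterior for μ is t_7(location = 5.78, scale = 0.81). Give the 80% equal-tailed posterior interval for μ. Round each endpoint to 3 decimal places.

The t_7 distribution is symmetric; the 80% interval is 5.78 ± t·0.81 with t_{0.9,7} = 1.415.
Half-width: 1.415 × 0.81 = 1.146.
5.78 − 1.146 = 4.634; 5.78 + 1.146 = 6.926.

[4.634, 6.926]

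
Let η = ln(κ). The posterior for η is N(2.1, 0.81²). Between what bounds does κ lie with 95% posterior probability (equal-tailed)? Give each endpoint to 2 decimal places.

[1.67, 39.95]

On the log scale the 95% interval is 2.1 ± 1.960 × 0.81 = [0.5124, 3.6876].
Exponentiate: [e^0.5124, e^3.6876] = [1.67, 39.95].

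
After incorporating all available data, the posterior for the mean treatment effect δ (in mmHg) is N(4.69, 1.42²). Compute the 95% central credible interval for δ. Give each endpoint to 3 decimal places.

The posterior is symmetric, so the 95% equal-tailed interval is δ = 4.69 ± z·1.42 with z = 1.960.
Half-width: 1.960 × 1.42 = 2.783.
4.69 − 2.783 = 1.907; 4.69 + 2.783 = 7.473.

[1.907, 7.473]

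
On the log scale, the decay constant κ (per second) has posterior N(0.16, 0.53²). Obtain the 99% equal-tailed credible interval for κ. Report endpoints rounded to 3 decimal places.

On the log scale the 99% interval is 0.16 ± 2.576 × 0.53 = [-1.2052, 1.5252].
Exponentiate: [e^-1.2052, e^1.5252] = [0.300, 4.596].

[0.300, 4.596]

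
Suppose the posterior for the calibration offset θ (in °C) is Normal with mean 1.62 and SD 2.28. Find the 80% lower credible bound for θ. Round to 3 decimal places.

Need L with P(θ ≥ L) = 0.80: L = 1.62 − z_{0.2}·2.28.
z = 0.842; L = 1.62 − 0.842 × 2.28 = -0.299.

-0.299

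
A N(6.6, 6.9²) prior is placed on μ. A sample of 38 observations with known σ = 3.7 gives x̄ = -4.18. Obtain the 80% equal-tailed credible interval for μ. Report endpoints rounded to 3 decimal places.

[-4.865, -3.333]

Posterior precision = 1/6.9² + 38/3.7² = 0.0210 + 2.7757 = 2.7968, so posterior SD = 0.5980.
Posterior mean = (6.6/6.9² + 38·-4.18/3.7²) / 2.7968 = -4.0990.
Interval: -4.0990 ± 1.282 × 0.5980 → [-4.865, -3.333].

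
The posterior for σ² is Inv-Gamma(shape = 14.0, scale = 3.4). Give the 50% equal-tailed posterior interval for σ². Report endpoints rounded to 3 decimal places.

[0.208, 0.300]

Inverse-Gamma(14.0, 3.4) quantiles: F⁻¹(0.25) and F⁻¹(0.75).
Equivalently, 1/σ² ~ Gamma(14.0, rate = 3.4); invert its 0.75 and 0.25 quantiles.
Posterior mean ≈ 0.262, SD ≈ 0.075; a Normal approximation gives roughly [0.211, 0.312].
Exact: lower = 0.208; upper = 0.300.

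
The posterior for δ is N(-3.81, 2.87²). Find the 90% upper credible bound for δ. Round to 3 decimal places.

Need U with P(δ ≤ U) = 0.90: U = -3.81 + z_{0.1}·2.87.
z = 1.282; U = -3.81 + 1.282 × 2.87 = -0.132.

-0.132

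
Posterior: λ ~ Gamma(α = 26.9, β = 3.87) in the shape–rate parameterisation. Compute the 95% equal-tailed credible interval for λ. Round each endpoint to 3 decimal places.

[4.577, 9.813]

Posterior: Gamma(shape 26.9, rate 3.87).
Equal-tailed 95% interval: Gamma(26.9, 3.87) quantiles at 0.025 and 0.975.
Posterior mean ≈ 6.951, SD ≈ 1.340; a Normal approximation gives roughly [4.324, 9.578].
Exact: lower = 4.577; upper = 9.813.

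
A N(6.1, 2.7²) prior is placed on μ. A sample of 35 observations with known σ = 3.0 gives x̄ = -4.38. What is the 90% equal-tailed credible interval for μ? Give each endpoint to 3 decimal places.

Posterior precision = 1/2.7² + 35/3.0² = 0.1372 + 3.8889 = 4.0261, so posterior SD = 0.4984.
Posterior mean = (6.1/2.7² + 35·-4.38/3.0²) / 4.0261 = -4.0229.
Interval: -4.0229 ± 1.645 × 0.4984 → [-4.843, -3.203].

[-4.843, -3.203]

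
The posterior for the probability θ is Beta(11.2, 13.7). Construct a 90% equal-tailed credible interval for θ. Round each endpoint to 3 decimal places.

[0.291, 0.613]

Posterior: Beta(11.2, 13.7).
Equal-tailed 90% interval: the 0.05 and 0.95 quantiles of Beta(11.2, 13.7).
Posterior mean ≈ 0.450, SD ≈ 0.098; a Normal approximation gives roughly [0.289, 0.611].
Exact: F⁻¹(0.05) = 0.291; F⁻¹(0.95) = 0.613.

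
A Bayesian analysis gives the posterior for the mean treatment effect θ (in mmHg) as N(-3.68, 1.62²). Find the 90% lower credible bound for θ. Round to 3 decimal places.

-5.756

Need L with P(θ ≥ L) = 0.90: L = -3.68 − z_{0.1}·1.62.
z = 1.282; L = -3.68 − 1.282 × 1.62 = -5.756.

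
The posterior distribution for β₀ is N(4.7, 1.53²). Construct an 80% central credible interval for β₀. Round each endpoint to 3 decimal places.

[2.739, 6.661]

The posterior is symmetric, so the 80% equal-tailed interval is β₀ = 4.7 ± z·1.53 with z = 1.282.
Half-width: 1.282 × 1.53 = 1.961.
4.7 − 1.961 = 2.739; 4.7 + 1.961 = 6.661.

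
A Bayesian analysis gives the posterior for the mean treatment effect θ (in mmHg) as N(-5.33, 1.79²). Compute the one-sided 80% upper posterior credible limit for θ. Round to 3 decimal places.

Need U with P(θ ≤ U) = 0.80: U = -5.33 + z_{0.2}·1.79.
z = 0.842; U = -5.33 + 0.842 × 1.79 = -3.823.

-3.823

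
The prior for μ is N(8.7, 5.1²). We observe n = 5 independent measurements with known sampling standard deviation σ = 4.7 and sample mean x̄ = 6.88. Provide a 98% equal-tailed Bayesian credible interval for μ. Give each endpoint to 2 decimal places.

[2.62, 11.67]

Posterior precision = 1/5.1² + 5/4.7² = 0.0384 + 0.2263 = 0.2648, so posterior SD = 1.9433.
Posterior mean = (8.7/5.1² + 5·6.88/4.7²) / 0.2648 = 7.1443.
Interval: 7.1443 ± 2.326 × 1.9433 → [2.62, 11.67].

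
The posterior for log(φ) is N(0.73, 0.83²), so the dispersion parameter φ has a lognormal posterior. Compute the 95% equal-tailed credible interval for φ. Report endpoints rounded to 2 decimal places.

On the log scale the 95% interval is 0.73 ± 1.960 × 0.83 = [-0.8968, 2.3568].
Exponentiate: [e^-0.8968, e^2.3568] = [0.41, 10.56].

[0.41, 10.56]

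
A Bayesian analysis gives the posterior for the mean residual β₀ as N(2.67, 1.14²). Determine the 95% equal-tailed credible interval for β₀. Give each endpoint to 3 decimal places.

The posterior is symmetric, so the 95% equal-tailed interval is β₀ = 2.67 ± z·1.14 with z = 1.960.
Half-width: 1.960 × 1.14 = 2.234.
2.67 − 2.234 = 0.436; 2.67 + 2.234 = 4.904.

[0.436, 4.904]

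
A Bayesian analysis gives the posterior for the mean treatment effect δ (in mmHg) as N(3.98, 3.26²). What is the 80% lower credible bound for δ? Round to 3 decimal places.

1.236

Need L with P(δ ≥ L) = 0.80: L = 3.98 − z_{0.2}·3.26.
z = 0.842; L = 3.98 − 0.842 × 3.26 = 1.236.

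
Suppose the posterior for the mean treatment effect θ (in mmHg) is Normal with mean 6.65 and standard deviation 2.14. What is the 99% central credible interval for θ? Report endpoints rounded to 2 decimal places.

The posterior is symmetric, so the 99% equal-tailed interval is θ = 6.65 ± z·2.14 with z = 2.576.
Half-width: 2.576 × 2.14 = 5.51.
6.65 − 5.51 = 1.14; 6.65 + 5.51 = 12.16.

[1.14, 12.16]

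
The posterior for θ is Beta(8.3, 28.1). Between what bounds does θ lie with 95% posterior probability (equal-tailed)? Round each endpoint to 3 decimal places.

[0.109, 0.375]

Posterior: Beta(8.3, 28.1).
Equal-tailed 95% interval: the 0.025 and 0.975 quantiles of Beta(8.3, 28.1).
Posterior mean ≈ 0.228, SD ≈ 0.069; a Normal approximation gives roughly [0.094, 0.362].
Exact: F⁻¹(0.025) = 0.109; F⁻¹(0.975) = 0.375.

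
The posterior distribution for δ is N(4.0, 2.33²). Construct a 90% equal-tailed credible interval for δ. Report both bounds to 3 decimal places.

[0.167, 7.833]

The posterior is symmetric, so the 90% equal-tailed interval is δ = 4.0 ± z·2.33 with z = 1.645.
Half-width: 1.645 × 2.33 = 3.833.
4.0 − 3.833 = 0.167; 4.0 + 3.833 = 7.833.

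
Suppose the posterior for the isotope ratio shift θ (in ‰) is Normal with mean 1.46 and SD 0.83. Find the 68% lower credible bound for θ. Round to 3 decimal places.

Need L with P(θ ≥ L) = 0.68: L = 1.46 − z_{0.32}·0.83.
z = 0.468; L = 1.46 − 0.468 × 0.83 = 1.072.

1.072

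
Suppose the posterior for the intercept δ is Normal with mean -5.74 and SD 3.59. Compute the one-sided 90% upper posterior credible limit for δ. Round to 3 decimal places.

Need U with P(δ ≤ U) = 0.90: U = -5.74 + z_{0.1}·3.59.
z = 1.282; U = -5.74 + 1.282 × 3.59 = -1.139.

-1.139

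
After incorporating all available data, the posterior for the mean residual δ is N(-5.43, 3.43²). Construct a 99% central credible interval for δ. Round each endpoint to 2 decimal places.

[-14.27, 3.41]

The posterior is symmetric, so the 99% equal-tailed interval is δ = -5.43 ± z·3.43 with z = 2.576.
Half-width: 2.576 × 3.43 = 8.84.
-5.43 − 8.84 = -14.27; -5.43 + 8.84 = 3.41.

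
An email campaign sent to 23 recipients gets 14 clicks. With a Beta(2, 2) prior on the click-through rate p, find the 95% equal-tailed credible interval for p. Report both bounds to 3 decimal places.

[0.406, 0.766]

Posterior: Beta(2+14, 2+9) = Beta(16, 11).
Equal-tailed 95% interval: the 0.025 and 0.975 quantiles of Beta(16, 11).
Posterior mean ≈ 0.593, SD ≈ 0.093; a Normal approximation gives roughly [0.411, 0.775].
Exact: F⁻¹(0.025) = 0.406; F⁻¹(0.975) = 0.766.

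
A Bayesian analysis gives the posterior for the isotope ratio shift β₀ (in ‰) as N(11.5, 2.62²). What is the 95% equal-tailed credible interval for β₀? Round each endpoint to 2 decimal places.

The posterior is symmetric, so the 95% equal-tailed interval is β₀ = 11.5 ± z·2.62 with z = 1.960.
Half-width: 1.960 × 2.62 = 5.14.
11.5 − 5.14 = 6.36; 11.5 + 5.14 = 16.64.

[6.36, 16.64]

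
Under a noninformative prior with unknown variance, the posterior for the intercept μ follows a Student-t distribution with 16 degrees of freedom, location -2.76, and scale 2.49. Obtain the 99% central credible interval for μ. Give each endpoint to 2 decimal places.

[-10.03, 4.51]

The t_16 distribution is symmetric; the 99% interval is -2.76 ± t·2.49 with t_{0.995,16} = 2.921.
Half-width: 2.921 × 2.49 = 7.27.
-2.76 − 7.27 = -10.03; -2.76 + 7.27 = 4.51.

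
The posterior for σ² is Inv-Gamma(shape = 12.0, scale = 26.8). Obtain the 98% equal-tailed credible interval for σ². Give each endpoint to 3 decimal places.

[1.247, 4.937]

Inverse-Gamma(12.0, 26.8) quantiles: F⁻¹(0.01) and F⁻¹(0.99).
Equivalently, 1/σ² ~ Gamma(12.0, rate = 26.8); invert its 0.99 and 0.01 quantiles.
Posterior mean ≈ 2.436, SD ≈ 0.770; a Normal approximation gives roughly [0.644, 4.229].
Exact: lower = 1.247; upper = 4.937.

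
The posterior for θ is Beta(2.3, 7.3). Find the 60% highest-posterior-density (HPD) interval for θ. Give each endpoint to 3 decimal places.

[0.082, 0.296]

The posterior is unimodal and skewed, so the HPD interval has equal density at both endpoints and is the shortest 60% interval.
Solving f(0.082) = f(0.296) with F(0.296) − F(0.082) = 0.60 gives [0.082, 0.296].
For comparison, the equal-tailed interval is [0.122, 0.348]; the HPD is narrower and shifted toward the mode.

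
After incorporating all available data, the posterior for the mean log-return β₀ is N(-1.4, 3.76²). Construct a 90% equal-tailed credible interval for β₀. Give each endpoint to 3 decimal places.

The posterior is symmetric, so the 90% equal-tailed interval is β₀ = -1.4 ± z·3.76 with z = 1.645.
Half-width: 1.645 × 3.76 = 6.185.
-1.4 − 6.185 = -7.585; -1.4 + 6.185 = 4.785.

[-7.585, 4.785]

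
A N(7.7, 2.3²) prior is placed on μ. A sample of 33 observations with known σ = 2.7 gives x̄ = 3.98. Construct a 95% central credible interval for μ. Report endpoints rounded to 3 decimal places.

Posterior precision = 1/2.3² + 33/2.7² = 0.1890 + 4.5267 = 4.7158, so posterior SD = 0.4605.
Posterior mean = (7.7/2.3² + 33·3.98/2.7²) / 4.7158 = 4.1291.
Interval: 4.1291 ± 1.960 × 0.4605 → [3.227, 5.032].

[3.227, 5.032]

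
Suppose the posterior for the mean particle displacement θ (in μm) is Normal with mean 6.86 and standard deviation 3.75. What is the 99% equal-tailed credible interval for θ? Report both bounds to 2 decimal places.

The posterior is symmetric, so the 99% equal-tailed interval is θ = 6.86 ± z·3.75 with z = 2.576.
Half-width: 2.576 × 3.75 = 9.66.
6.86 − 9.66 = -2.80; 6.86 + 9.66 = 16.52.

[-2.80, 16.52]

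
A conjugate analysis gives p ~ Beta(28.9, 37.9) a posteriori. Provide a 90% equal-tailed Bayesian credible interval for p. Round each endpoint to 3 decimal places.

[0.335, 0.533]

Posterior: Beta(28.9, 37.9).
Equal-tailed 90% interval: the 0.05 and 0.95 quantiles of Beta(28.9, 37.9).
Posterior mean ≈ 0.433, SD ≈ 0.060; a Normal approximation gives roughly [0.334, 0.532].
Exact: F⁻¹(0.05) = 0.335; F⁻¹(0.95) = 0.533.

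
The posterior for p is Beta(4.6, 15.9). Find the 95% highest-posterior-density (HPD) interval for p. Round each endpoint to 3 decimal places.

The posterior is unimodal and skewed, so the HPD interval has equal density at both endpoints and is the shortest 95% interval.
Solving f(0.063) = f(0.402) with F(0.402) − F(0.063) = 0.95 gives [0.063, 0.402].
For comparison, the equal-tailed interval is [0.076, 0.423]; the HPD is narrower and shifted toward the mode.

[0.063, 0.402]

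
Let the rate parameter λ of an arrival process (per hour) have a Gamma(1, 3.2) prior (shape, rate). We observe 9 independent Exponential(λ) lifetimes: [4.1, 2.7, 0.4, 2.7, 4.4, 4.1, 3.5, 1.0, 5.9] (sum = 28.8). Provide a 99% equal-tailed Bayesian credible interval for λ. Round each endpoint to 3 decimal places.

Posterior: Gamma(1+9, 3.2+28.8) = Gamma(10, 32.0) (shape, rate).
Equal-tailed 99% interval: Gamma(10, 32.0) quantiles at 0.005 and 0.995.
Posterior mean ≈ 0.312, SD ≈ 0.099; a Normal approximation gives roughly [0.058, 0.567].
Exact: lower = 0.116; upper = 0.625.

[0.116, 0.625]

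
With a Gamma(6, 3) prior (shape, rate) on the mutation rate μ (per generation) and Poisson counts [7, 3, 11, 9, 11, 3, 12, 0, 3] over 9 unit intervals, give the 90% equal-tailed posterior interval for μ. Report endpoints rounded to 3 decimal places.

Posterior: Gamma(6+59, 3+9) = Gamma(65, 12) (shape, rate).
Equal-tailed 90% interval: Gamma(65, 12) quantiles at 0.05 and 0.95.
Posterior mean ≈ 5.417, SD ≈ 0.672; a Normal approximation gives roughly [4.312, 6.522].
Exact: lower = 4.361; upper = 6.567.

[4.361, 6.567]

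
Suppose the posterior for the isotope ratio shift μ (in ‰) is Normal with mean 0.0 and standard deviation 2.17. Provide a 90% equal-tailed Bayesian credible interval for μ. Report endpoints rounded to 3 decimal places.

The posterior is symmetric, so the 90% equal-tailed interval is μ = 0.0 ± z·2.17 with z = 1.645.
Half-width: 1.645 × 2.17 = 3.569.
0.0 − 3.569 = -3.569; 0.0 + 3.569 = 3.569.

[-3.569, 3.569]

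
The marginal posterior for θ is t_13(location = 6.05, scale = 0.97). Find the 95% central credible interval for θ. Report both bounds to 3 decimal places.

The t_13 distribution is symmetric; the 95% interval is 6.05 ± t·0.97 with t_{0.975,13} = 2.160.
Half-width: 2.160 × 0.97 = 2.096.
6.05 − 2.096 = 3.954; 6.05 + 2.096 = 8.146.

[3.954, 8.146]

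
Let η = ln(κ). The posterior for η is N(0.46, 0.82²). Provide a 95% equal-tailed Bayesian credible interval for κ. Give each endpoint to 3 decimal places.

[0.318, 7.902]

On the log scale the 95% interval is 0.46 ± 1.960 × 0.82 = [-1.1472, 2.0672].
Exponentiate: [e^-1.1472, e^2.0672] = [0.318, 7.902].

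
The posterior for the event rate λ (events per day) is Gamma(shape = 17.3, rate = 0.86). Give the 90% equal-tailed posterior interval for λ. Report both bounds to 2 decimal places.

[12.87, 28.68]

Posterior: Gamma(shape 17.3, rate 0.86).
Equal-tailed 90% interval: Gamma(17.3, 0.86) quantiles at 0.05 and 0.95.
Posterior mean ≈ 20.12, SD ≈ 4.84; a Normal approximation gives roughly [12.16, 28.07].
Exact: lower = 12.87; upper = 28.68.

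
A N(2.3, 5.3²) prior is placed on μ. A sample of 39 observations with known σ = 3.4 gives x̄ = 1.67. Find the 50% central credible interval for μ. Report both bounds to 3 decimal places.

Posterior precision = 1/5.3² + 39/3.4² = 0.0356 + 3.3737 = 3.4093, so posterior SD = 0.5416.
Posterior mean = (2.3/5.3² + 39·1.67/3.4²) / 3.4093 = 1.6766.
Interval: 1.6766 ± 0.674 × 0.5416 → [1.311, 2.042].

[1.311, 2.042]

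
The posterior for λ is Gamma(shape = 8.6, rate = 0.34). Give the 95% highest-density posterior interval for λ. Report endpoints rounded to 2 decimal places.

[9.88, 42.48]

The posterior is unimodal and skewed, so the HPD interval has equal density at both endpoints and is the shortest 95% interval.
Solving f(9.88) = f(42.48) with F(42.48) − F(9.88) = 0.95 gives [9.88, 42.48].
For comparison, the equal-tailed interval is [11.32, 44.79]; the HPD is narrower and shifted toward the mode.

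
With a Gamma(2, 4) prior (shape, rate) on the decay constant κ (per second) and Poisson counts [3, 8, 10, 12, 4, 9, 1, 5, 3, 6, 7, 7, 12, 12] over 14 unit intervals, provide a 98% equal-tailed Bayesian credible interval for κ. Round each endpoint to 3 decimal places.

[4.394, 6.991]

Posterior: Gamma(2+99, 4+14) = Gamma(101, 18) (shape, rate).
Equal-tailed 98% interval: Gamma(101, 18) quantiles at 0.01 and 0.99.
Posterior mean ≈ 5.611, SD ≈ 0.558; a Normal approximation gives roughly [4.312, 6.910].
Exact: lower = 4.394; upper = 6.991.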